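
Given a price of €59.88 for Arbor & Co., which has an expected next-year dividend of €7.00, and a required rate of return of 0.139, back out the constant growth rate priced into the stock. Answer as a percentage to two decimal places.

From P₀ = D₁/(r − g), the implied growth is g = r − D₁/P₀.
g = 0.139 − 7.00/59.88 = 0.139 − 0.11690 = 0.02210

2.21%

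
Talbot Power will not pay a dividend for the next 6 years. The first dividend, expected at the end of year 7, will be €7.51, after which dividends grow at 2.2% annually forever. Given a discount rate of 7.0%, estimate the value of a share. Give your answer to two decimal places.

€104.25

Deferred-dividend DDM. At t=6 the remaining stream is a growing perpetuity with first payment D_7 = 7.51.
V_6 = D_7/(r−g) = 7.51/(0.07−0.022) = 156.4583
P₀ = V_6/(1+r)^6 = 156.4583/(1+0.07)^6 = 104.2548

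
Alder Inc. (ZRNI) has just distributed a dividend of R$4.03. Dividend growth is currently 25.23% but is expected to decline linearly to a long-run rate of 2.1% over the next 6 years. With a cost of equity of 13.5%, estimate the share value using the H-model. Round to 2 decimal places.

R$60.62

H-model: P₀ = D₀[(1+g_L) + H(g_S−g_L)]/(r−g_L), with H = 6/2 = 3.
P₀ = 4.03 × [(1+0.021) + 3×(0.2523−0.021)] / (0.135−0.021)
   = 4.03 × 1.7149 / 0.114 = 60.6232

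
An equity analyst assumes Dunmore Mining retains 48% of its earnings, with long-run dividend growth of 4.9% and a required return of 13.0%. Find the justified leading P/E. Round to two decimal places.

6.42

Payout ratio b = 1 − 0.48 = 0.52.
Justified leading P/E = b/(r−g) = 0.52/(0.13−0.049) = 6.4198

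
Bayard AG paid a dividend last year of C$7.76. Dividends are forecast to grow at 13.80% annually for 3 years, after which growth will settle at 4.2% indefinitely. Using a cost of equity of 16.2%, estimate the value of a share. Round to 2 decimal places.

C$85.62

Two-stage DDM. Project D₁…D_3 at 0.138, terminal growth 0.042, discount at r = 0.162.
D_1 = 8.8309
D_2 = 10.0495
D_3 = 11.4364
Terminal value at t=3: TV = D_4/(r−g) = 11.9167/(0.162−0.042) = 99.3059
P₀ = 8.8309/(1+0.162)^1 + 10.0495/(1+0.162)^2 + 11.4364/(1+0.162)^3 + 99.3059/(1+0.162)^3 = 85.6247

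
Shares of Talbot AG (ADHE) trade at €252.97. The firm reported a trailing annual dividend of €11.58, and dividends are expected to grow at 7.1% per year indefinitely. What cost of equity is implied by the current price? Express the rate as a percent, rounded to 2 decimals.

12.00%

Rearranging the constant-growth DDM: r = D₁/P₀ + g.
D₁ = 11.58 × (1 + 0.071) = 12.4022.
r = 12.4022 / 252.97 + 0.071 = 0.04903 + 0.071 = 0.12003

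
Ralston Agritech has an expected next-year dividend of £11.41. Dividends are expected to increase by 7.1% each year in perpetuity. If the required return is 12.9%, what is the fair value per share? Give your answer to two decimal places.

Gordon growth model: P₀ = D₁/(r − g), with D₁ = 11.41 given directly.
P₀ = 11.4100 / (0.129 − 0.071) = 11.4100 / 0.058 = 196.7241

£196.72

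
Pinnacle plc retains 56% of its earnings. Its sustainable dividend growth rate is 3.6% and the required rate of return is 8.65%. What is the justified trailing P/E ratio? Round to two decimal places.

9.03

Payout ratio b = 1 − 0.56 = 0.44.
Justified trailing P/E = b(1+g)/(r−g) = 0.44×(1+0.036)/(0.0865−0.036) = 9.0265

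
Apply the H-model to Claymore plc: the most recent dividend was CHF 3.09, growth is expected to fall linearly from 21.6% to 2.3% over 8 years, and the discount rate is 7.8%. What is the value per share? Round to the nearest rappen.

CHF 100.85

H-model: P₀ = D₀[(1+g_L) + H(g_S−g_L)]/(r−g_L), with H = 8/2 = 4.
P₀ = 3.09 × [(1+0.023) + 4×(0.216−0.023)] / (0.078−0.023)
   = 3.09 × 1.7950 / 0.055 = 100.8464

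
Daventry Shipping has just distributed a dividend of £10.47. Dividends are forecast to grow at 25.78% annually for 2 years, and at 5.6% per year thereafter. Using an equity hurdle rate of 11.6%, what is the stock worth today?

£259.17

Two-stage DDM. Project D₁…D_2 at 0.2578, terminal growth 0.056, discount at r = 0.116.
D_1 = 13.1692
D_2 = 16.5642
Terminal value at t=2: TV = D_3/(r−g) = 17.4918/(0.116−0.056) = 291.5295
P₀ = 13.1692/(1+0.116)^1 + 16.5642/(1+0.116)^2 + 291.5295/(1+0.116)^2 = 259.1745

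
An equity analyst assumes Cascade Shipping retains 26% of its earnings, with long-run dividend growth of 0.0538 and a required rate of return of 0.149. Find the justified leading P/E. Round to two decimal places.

Payout ratio b = 1 − 0.26 = 0.74.
Justified leading P/E = b/(r−g) = 0.74/(0.149−0.0538) = 7.7731

7.77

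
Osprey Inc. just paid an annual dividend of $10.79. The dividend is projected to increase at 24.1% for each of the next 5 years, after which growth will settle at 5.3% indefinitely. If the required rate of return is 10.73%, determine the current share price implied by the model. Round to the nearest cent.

Two-stage DDM. Project D₁…D_5 at 0.241, terminal growth 0.053, discount at r = 0.1073.
D_1 = 13.3904
D_2 = 16.6175
D_3 = 20.6223
D_4 = 25.5923
D_5 = 31.7600
Terminal value at t=5: TV = D_6/(r−g) = 33.4433/(0.1073−0.053) = 615.8981
P₀ = 13.3904/(1+0.1073)^1 + 16.6175/(1+0.1073)^2 + 20.6223/(1+0.1073)^3 + 25.5923/(1+0.1073)^4 + 31.7600/(1+0.1073)^5 + 615.8981/(1+0.1073)^5 = 446.9211

$446.92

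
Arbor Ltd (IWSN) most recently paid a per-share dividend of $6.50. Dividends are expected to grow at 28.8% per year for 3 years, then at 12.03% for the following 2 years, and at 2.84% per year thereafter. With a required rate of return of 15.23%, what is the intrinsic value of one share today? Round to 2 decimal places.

$113.09

Three-stage DDM. Project D₁…D_5; terminal Gordon value at t=5 with g = 0.0284; discount at r = 0.1523.
D_1 = 8.3720
D_2 = 10.7831
D_3 = 13.8887
D_4 = 15.5595
D_5 = 17.4313
TV_5 = 17.9263/(0.1523−0.0284) = 144.6840
P₀ = Σ Dₜ/(1+r)ᵗ + TV_5/(1+r)^5 = 113.0881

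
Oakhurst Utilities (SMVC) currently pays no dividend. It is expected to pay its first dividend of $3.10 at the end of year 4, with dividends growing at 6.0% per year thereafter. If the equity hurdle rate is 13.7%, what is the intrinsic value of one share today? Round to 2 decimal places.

Deferred-dividend DDM. At t=3 the remaining stream is a growing perpetuity with first payment D_4 = 3.10.
V_3 = D_4/(r−g) = 3.10/(0.137−0.06) = 40.2597
P₀ = V_3/(1+r)^3 = 40.2597/(1+0.137)^3 = 27.3898

$27.39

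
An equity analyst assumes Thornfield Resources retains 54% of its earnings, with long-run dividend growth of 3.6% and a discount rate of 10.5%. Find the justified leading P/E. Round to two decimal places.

Payout ratio b = 1 − 0.54 = 0.46.
Justified leading P/E = b/(r−g) = 0.46/(0.105−0.036) = 6.6667

6.67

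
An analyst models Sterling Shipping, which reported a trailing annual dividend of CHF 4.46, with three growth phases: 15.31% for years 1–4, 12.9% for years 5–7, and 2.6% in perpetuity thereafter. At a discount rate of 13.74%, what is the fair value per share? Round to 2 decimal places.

Three-stage DDM. Project D₁…D_7; terminal Gordon value at t=7 with g = 0.026; discount at r = 0.1374.
D_1 = 5.1428
D_2 = 5.9302
D_3 = 6.8381
D_4 = 7.8850
D_5 = 8.9022
D_6 = 10.0506
D_7 = 11.3471
TV_7 = 11.6421/(0.1374−0.026) = 104.5073
P₀ = Σ Dₜ/(1+r)ᵗ + TV_7/(1+r)^7 = 74.8286

CHF 74.83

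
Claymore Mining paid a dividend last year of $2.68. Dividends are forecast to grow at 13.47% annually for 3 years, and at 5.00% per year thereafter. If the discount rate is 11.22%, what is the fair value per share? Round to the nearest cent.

Two-stage DDM. Project D₁…D_3 at 0.1347, terminal growth 0.05, discount at r = 0.1122.
D_1 = 3.0410
D_2 = 3.4506
D_3 = 3.9154
Terminal value at t=3: TV = D_4/(r−g) = 4.1112/(0.1122−0.05) = 66.0963
P₀ = 3.0410/(1+0.1122)^1 + 3.4506/(1+0.1122)^2 + 3.9154/(1+0.1122)^3 + 66.0963/(1+0.1122)^3 = 56.4125

$56.41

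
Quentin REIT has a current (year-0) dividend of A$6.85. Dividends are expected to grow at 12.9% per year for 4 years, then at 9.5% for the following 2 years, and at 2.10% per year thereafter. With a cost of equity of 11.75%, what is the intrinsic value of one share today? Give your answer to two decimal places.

Three-stage DDM. Project D₁…D_6; terminal Gordon value at t=6 with g = 0.021; discount at r = 0.1175.
D_1 = 7.7336
D_2 = 8.7313
D_3 = 9.8576
D_4 = 11.1293
D_5 = 12.1865
D_6 = 13.3443
TV_6 = 13.6245/(0.1175−0.021) = 141.1864
P₀ = Σ Dₜ/(1+r)ᵗ + TV_6/(1+r)^6 = 114.4517

A$114.45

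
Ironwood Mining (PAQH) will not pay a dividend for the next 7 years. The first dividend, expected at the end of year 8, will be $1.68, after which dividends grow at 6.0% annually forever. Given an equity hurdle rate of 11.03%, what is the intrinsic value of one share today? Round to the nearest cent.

Deferred-dividend DDM. At t=7 the remaining stream is a growing perpetuity with first payment D_8 = 1.68.
V_7 = D_8/(r−g) = 1.68/(0.1103−0.06) = 33.3996
P₀ = V_7/(1+r)^7 = 33.3996/(1+0.1103)^7 = 16.0568

$16.06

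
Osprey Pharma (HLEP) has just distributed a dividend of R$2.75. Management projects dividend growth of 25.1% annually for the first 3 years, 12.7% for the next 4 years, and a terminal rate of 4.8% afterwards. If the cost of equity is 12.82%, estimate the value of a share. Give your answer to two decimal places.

R$73.92

Three-stage DDM. Project D₁…D_7; terminal Gordon value at t=7 with g = 0.048; discount at r = 0.1282.
D_1 = 3.4402
D_2 = 4.3038
D_3 = 5.3840
D_4 = 6.0678
D_5 = 6.8384
D_6 = 7.7068
D_7 = 8.6856
TV_7 = 9.1025/(0.1282−0.048) = 113.4977
P₀ = Σ Dₜ/(1+r)ᵗ + TV_7/(1+r)^7 = 73.9219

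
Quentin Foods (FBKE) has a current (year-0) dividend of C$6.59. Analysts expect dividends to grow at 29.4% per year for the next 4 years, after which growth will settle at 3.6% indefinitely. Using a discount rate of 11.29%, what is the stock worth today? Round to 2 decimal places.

C$201.24

Two-stage DDM. Project D₁…D_4 at 0.294, terminal growth 0.036, discount at r = 0.1129.
D_1 = 8.5275
D_2 = 11.0345
D_3 = 14.2787
D_4 = 18.4766
Terminal value at t=4: TV = D_5/(r−g) = 19.1418/(0.1129−0.036) = 248.9178
P₀ = 8.5275/(1+0.1129)^1 + 11.0345/(1+0.1129)^2 + 14.2787/(1+0.1129)^3 + 18.4766/(1+0.1129)^4 + 248.9178/(1+0.1129)^4 = 201.2429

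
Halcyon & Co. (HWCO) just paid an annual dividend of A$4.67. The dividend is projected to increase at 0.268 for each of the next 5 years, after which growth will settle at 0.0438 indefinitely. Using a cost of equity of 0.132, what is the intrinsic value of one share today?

Two-stage DDM. Project D₁…D_5 at 0.268, terminal growth 0.0438, discount at r = 0.132.
D_1 = 5.9216
D_2 = 7.5085
D_3 = 9.5208
D_4 = 12.0724
D_5 = 15.3078
Terminal value at t=5: TV = D_6/(r−g) = 15.9783/(0.132−0.0438) = 181.1598
P₀ = 5.9216/(1+0.132)^1 + 7.5085/(1+0.132)^2 + 9.5208/(1+0.132)^3 + 12.0724/(1+0.132)^4 + 15.3078/(1+0.132)^5 + 181.1598/(1+0.132)^5 = 130.7022

A$130.70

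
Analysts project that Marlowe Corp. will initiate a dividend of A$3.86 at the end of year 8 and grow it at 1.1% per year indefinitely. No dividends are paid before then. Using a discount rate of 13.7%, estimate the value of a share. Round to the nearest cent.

A$12.47

Deferred-dividend DDM. At t=7 the remaining stream is a growing perpetuity with first payment D_8 = 3.86.
V_7 = D_8/(r−g) = 3.86/(0.137−0.011) = 30.6349
P₀ = V_7/(1+r)^7 = 30.6349/(1+0.137)^7 = 12.4708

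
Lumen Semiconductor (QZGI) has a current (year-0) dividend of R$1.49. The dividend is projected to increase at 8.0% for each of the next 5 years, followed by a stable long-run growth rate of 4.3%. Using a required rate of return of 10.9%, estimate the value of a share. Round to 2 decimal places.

R$27.51

Two-stage DDM. Project D₁…D_5 at 0.08, terminal growth 0.043, discount at r = 0.109.
D_1 = 1.6092
D_2 = 1.7379
D_3 = 1.8770
D_4 = 2.0271
D_5 = 2.1893
Terminal value at t=5: TV = D_6/(r−g) = 2.2834/(0.109−0.043) = 34.5976
P₀ = 1.6092/(1+0.109)^1 + 1.7379/(1+0.109)^2 + 1.8770/(1+0.109)^3 + 2.0271/(1+0.109)^4 + 2.1893/(1+0.109)^5 + 34.5976/(1+0.109)^5 = 27.5102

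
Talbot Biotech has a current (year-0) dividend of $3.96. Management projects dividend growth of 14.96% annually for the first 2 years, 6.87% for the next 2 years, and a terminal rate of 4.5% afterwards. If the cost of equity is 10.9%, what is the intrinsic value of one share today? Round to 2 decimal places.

Three-stage DDM. Project D₁…D_4; terminal Gordon value at t=4 with g = 0.045; discount at r = 0.109.
D_1 = 4.5524
D_2 = 5.2335
D_3 = 5.5930
D_4 = 5.9772
TV_4 = 6.2462/(0.109−0.045) = 97.5970
P₀ = Σ Dₜ/(1+r)ᵗ + TV_4/(1+r)^4 = 80.9349

$80.93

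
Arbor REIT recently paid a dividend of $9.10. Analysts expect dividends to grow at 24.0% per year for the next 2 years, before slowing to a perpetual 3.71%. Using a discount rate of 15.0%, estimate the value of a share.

Two-stage DDM. Project D₁…D_2 at 0.24, terminal growth 0.0371, discount at r = 0.15.
D_1 = 11.2840
D_2 = 13.9922
Terminal value at t=2: TV = D_3/(r−g) = 14.5113/(0.15−0.0371) = 128.5321
P₀ = 11.2840/(1+0.15)^1 + 13.9922/(1+0.15)^2 + 128.5321/(1+0.15)^2 = 117.5810

$117.58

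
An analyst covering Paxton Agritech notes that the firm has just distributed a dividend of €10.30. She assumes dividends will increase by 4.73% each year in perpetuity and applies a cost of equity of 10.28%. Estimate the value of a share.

Gordon growth model: P₀ = D₁/(r − g). D₁ = 10.30 × (1 + 0.0473) = 10.7872.
P₀ = 10.7872 / (0.1028 − 0.0473) = 10.7872 / 0.0555 = 194.3638

€194.36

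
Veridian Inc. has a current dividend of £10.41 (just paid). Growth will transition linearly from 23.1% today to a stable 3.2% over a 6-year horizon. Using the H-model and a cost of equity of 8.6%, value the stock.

£314.04

H-model: P₀ = D₀[(1+g_L) + H(g_S−g_L)]/(r−g_L), with H = 6/2 = 3.
P₀ = 10.41 × [(1+0.032) + 3×(0.231−0.032)] / (0.086−0.032)
   = 10.41 × 1.6290 / 0.054 = 314.0350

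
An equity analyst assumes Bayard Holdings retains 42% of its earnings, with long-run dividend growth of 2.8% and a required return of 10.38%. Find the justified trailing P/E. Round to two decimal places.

7.87

Payout ratio b = 1 − 0.42 = 0.58.
Justified trailing P/E = b(1+g)/(r−g) = 0.58×(1+0.028)/(0.1038−0.028) = 7.8660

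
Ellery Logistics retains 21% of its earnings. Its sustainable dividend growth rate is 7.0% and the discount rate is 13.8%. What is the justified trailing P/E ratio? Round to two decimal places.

Payout ratio b = 1 − 0.21 = 0.79.
Justified trailing P/E = b(1+g)/(r−g) = 0.79×(1+0.07)/(0.138−0.07) = 12.4309

12.43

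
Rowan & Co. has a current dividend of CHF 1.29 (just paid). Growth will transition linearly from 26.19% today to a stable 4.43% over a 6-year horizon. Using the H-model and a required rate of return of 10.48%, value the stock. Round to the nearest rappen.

H-model: P₀ = D₀[(1+g_L) + H(g_S−g_L)]/(r−g_L), with H = 6/2 = 3.
P₀ = 1.29 × [(1+0.0443) + 3×(0.2619−0.0443)] / (0.1048−0.0443)
   = 1.29 × 1.6971 / 0.0605 = 36.1861

CHF 36.19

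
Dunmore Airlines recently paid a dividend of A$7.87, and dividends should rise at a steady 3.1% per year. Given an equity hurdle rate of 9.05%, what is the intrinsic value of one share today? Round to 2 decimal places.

A$136.37

Gordon growth model: P₀ = D₁/(r − g). D₁ = 7.87 × (1 + 0.031) = 8.1140.
P₀ = 8.1140 / (0.0905 − 0.031) = 8.1140 / 0.0595 = 136.3692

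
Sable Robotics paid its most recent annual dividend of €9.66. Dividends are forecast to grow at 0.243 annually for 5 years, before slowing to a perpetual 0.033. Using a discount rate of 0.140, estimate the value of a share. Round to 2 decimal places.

€206.80

Two-stage DDM. Project D₁…D_5 at 0.243, terminal growth 0.033, discount at r = 0.14.
D_1 = 12.0074
D_2 = 14.9252
D_3 = 18.5520
D_4 = 23.0601
D_5 = 28.6637
Terminal value at t=5: TV = D_6/(r−g) = 29.6096/(0.14−0.033) = 276.7256
P₀ = 12.0074/(1+0.14)^1 + 14.9252/(1+0.14)^2 + 18.5520/(1+0.14)^3 + 23.0601/(1+0.14)^4 + 28.6637/(1+0.14)^5 + 276.7256/(1+0.14)^5 = 206.8024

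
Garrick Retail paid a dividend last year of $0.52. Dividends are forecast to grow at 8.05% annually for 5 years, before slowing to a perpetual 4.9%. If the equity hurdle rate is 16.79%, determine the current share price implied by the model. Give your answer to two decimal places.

Two-stage DDM. Project D₁…D_5 at 0.0805, terminal growth 0.049, discount at r = 0.1679.
D_1 = 0.5619
D_2 = 0.6071
D_3 = 0.6560
D_4 = 0.7088
D_5 = 0.7658
Terminal value at t=5: TV = D_6/(r−g) = 0.8033/(0.1679−0.049) = 6.7565
P₀ = 0.5619/(1+0.1679)^1 + 0.6071/(1+0.1679)^2 + 0.6560/(1+0.1679)^3 + 0.7088/(1+0.1679)^4 + 0.7658/(1+0.1679)^5 + 6.7565/(1+0.1679)^5 = 5.1809

$5.18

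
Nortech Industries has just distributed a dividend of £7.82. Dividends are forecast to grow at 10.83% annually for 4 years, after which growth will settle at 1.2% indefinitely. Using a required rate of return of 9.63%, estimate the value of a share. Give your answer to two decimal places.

Two-stage DDM. Project D₁…D_4 at 0.1083, terminal growth 0.012, discount at r = 0.0963.
D_1 = 8.6669
D_2 = 9.6055
D_3 = 10.6458
D_4 = 11.7988
Terminal value at t=4: TV = D_5/(r−g) = 11.9403/(0.0963−0.012) = 141.6410
P₀ = 8.6669/(1+0.0963)^1 + 9.6055/(1+0.0963)^2 + 10.6458/(1+0.0963)^3 + 11.7988/(1+0.0963)^4 + 141.6410/(1+0.0963)^4 = 130.2008

£130.20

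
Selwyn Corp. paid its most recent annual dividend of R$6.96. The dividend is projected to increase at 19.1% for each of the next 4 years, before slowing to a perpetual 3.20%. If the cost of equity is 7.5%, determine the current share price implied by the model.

R$287.88

Two-stage DDM. Project D₁…D_4 at 0.191, terminal growth 0.032, discount at r = 0.075.
D_1 = 8.2894
D_2 = 9.8726
D_3 = 11.7583
D_4 = 14.0041
Terminal value at t=4: TV = D_5/(r−g) = 14.4523/(0.075−0.032) = 336.0992
P₀ = 8.2894/(1+0.075)^1 + 9.8726/(1+0.075)^2 + 11.7583/(1+0.075)^3 + 14.0041/(1+0.075)^4 + 336.0992/(1+0.075)^4 = 287.8767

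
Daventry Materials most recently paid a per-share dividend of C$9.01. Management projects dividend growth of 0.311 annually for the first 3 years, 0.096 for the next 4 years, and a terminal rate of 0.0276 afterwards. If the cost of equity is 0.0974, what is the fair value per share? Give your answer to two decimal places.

Three-stage DDM. Project D₁…D_7; terminal Gordon value at t=7 with g = 0.0276; discount at r = 0.0974.
D_1 = 11.8121
D_2 = 15.4857
D_3 = 20.3017
D_4 = 22.2507
D_5 = 24.3868
D_6 = 26.7279
D_7 = 29.2938
TV_7 = 30.1023/(0.0974−0.0276) = 431.2645
P₀ = Σ Dₜ/(1+r)ᵗ + TV_7/(1+r)^7 = 325.2385

C$325.24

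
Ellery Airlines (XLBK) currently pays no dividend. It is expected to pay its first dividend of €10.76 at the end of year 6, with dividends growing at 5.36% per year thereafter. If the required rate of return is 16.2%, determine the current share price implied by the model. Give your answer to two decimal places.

€46.85

Deferred-dividend DDM. At t=5 the remaining stream is a growing perpetuity with first payment D_6 = 10.76.
V_5 = D_6/(r−g) = 10.76/(0.162−0.0536) = 99.2620
P₀ = V_5/(1+r)^5 = 99.2620/(1+0.162)^5 = 46.8546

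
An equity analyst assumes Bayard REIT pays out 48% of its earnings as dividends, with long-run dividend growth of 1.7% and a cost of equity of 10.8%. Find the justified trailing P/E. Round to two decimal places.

5.36

Justified trailing P/E = b(1+g)/(r−g) = 0.48×(1+0.017)/(0.108−0.017) = 5.3644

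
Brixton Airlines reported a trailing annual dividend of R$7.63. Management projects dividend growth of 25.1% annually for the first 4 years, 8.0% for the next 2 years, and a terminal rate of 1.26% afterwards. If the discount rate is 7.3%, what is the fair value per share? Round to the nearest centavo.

R$313.37

Three-stage DDM. Project D₁…D_6; terminal Gordon value at t=6 with g = 0.0126; discount at r = 0.073.
D_1 = 9.5451
D_2 = 11.9410
D_3 = 14.9381
D_4 = 18.6876
D_5 = 20.1826
D_6 = 21.7972
TV_6 = 22.0719/(0.073−0.0126) = 365.4284
P₀ = Σ Dₜ/(1+r)ᵗ + TV_6/(1+r)^6 = 313.3734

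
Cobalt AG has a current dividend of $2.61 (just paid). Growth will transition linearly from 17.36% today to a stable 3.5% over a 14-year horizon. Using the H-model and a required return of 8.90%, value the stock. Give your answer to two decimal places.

H-model: P₀ = D₀[(1+g_L) + H(g_S−g_L)]/(r−g_L), with H = 14/2 = 7.
P₀ = 2.61 × [(1+0.035) + 7×(0.1736−0.035)] / (0.089−0.035)
   = 2.61 × 2.0052 / 0.054 = 96.9180

$96.92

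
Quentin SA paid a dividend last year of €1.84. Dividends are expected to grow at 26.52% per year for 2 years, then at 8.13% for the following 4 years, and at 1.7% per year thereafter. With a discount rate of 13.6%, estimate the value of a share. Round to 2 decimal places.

€28.42

Three-stage DDM. Project D₁…D_6; terminal Gordon value at t=6 with g = 0.017; discount at r = 0.136.
D_1 = 2.3280
D_2 = 2.9453
D_3 = 3.1848
D_4 = 3.4437
D_5 = 3.7237
D_6 = 4.0264
TV_6 = 4.0949/(0.136−0.017) = 34.4108
P₀ = Σ Dₜ/(1+r)ᵗ + TV_6/(1+r)^6 = 28.4249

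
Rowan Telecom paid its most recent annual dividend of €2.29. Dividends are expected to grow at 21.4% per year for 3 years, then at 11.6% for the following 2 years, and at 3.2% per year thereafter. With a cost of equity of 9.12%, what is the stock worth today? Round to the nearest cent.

Three-stage DDM. Project D₁…D_5; terminal Gordon value at t=5 with g = 0.032; discount at r = 0.0912.
D_1 = 2.7801
D_2 = 3.3750
D_3 = 4.0972
D_4 = 4.5725
D_5 = 5.1029
TV_5 = 5.2662/(0.0912−0.032) = 88.9565
P₀ = Σ Dₜ/(1+r)ᵗ + TV_5/(1+r)^5 = 72.5574

€72.56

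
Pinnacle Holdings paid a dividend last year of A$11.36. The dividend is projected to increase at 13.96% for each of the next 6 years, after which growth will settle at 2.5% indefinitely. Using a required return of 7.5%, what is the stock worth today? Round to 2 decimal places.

A$414.54

Two-stage DDM. Project D₁…D_6 at 0.1396, terminal growth 0.025, discount at r = 0.075.
D_1 = 12.9459
D_2 = 14.7531
D_3 = 16.8126
D_4 = 19.1597
D_5 = 21.8344
D_6 = 24.8824
Terminal value at t=6: TV = D_7/(r−g) = 25.5045/(0.075−0.025) = 510.0900
P₀ = 12.9459/(1+0.075)^1 + 14.7531/(1+0.075)^2 + 16.8126/(1+0.075)^3 + 19.1597/(1+0.075)^4 + 21.8344/(1+0.075)^5 + 24.8824/(1+0.075)^6 + 510.0900/(1+0.075)^6 = 414.5398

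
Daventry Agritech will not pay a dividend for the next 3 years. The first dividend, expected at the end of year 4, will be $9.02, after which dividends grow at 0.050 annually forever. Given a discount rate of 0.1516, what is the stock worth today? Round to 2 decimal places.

Deferred-dividend DDM. At t=3 the remaining stream is a growing perpetuity with first payment D_4 = 9.02.
V_3 = D_4/(r−g) = 9.02/(0.1516−0.05) = 88.7795
P₀ = V_3/(1+r)^3 = 88.7795/(1+0.1516)^3 = 58.1310

$58.13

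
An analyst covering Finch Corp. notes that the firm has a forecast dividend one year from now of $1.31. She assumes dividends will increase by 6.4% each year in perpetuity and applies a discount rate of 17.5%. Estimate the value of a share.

Gordon growth model: P₀ = D₁/(r − g), with D₁ = 1.31 given directly.
P₀ = 1.3100 / (0.175 − 0.064) = 1.3100 / 0.111 = 11.8018

$11.80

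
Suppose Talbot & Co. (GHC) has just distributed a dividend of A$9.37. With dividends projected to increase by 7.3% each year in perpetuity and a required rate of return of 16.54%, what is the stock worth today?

A$108.81

Gordon growth model: P₀ = D₁/(r − g). D₁ = 9.37 × (1 + 0.073) = 10.0540.
P₀ = 10.0540 / (0.1654 − 0.073) = 10.0540 / 0.0924 = 108.8096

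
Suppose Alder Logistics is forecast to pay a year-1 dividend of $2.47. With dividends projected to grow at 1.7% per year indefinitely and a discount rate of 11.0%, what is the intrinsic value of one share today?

$26.56

Gordon growth model: P₀ = D₁/(r − g), with D₁ = 2.47 given directly.
P₀ = 2.4700 / (0.11 − 0.017) = 2.4700 / 0.093 = 26.5591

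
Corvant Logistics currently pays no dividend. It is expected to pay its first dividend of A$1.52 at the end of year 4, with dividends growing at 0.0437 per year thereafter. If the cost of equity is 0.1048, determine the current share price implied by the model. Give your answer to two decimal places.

Deferred-dividend DDM. At t=3 the remaining stream is a growing perpetuity with first payment D_4 = 1.52.
V_3 = D_4/(r−g) = 1.52/(0.1048−0.0437) = 24.8773
P₀ = V_3/(1+r)^3 = 24.8773/(1+0.1048)^3 = 18.4481

A$18.45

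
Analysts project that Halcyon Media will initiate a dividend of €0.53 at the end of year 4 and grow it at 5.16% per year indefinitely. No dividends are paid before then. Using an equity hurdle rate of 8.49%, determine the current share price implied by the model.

Deferred-dividend DDM. At t=3 the remaining stream is a growing perpetuity with first payment D_4 = 0.53.
V_3 = D_4/(r−g) = 0.53/(0.0849−0.0516) = 15.9159
P₀ = V_3/(1+r)^3 = 15.9159/(1+0.0849)^3 = 12.4641

€12.46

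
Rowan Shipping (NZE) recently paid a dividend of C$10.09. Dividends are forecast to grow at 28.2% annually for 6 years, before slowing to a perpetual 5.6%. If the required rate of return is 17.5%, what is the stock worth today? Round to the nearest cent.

C$234.09

Two-stage DDM. Project D₁…D_6 at 0.282, terminal growth 0.056, discount at r = 0.175.
D_1 = 12.9354
D_2 = 16.5832
D_3 = 21.2596
D_4 = 27.2548
D_5 = 34.9407
D_6 = 44.7939
Terminal value at t=6: TV = D_7/(r−g) = 47.3024/(0.175−0.056) = 397.4992
P₀ = 12.9354/(1+0.175)^1 + 16.5832/(1+0.175)^2 + 21.2596/(1+0.175)^3 + 27.2548/(1+0.175)^4 + 34.9407/(1+0.175)^5 + 44.7939/(1+0.175)^6 + 397.4992/(1+0.175)^6 = 234.0917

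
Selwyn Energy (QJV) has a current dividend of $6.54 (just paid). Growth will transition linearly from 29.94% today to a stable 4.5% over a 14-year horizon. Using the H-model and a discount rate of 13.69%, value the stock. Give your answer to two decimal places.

$201.10

H-model: P₀ = D₀[(1+g_L) + H(g_S−g_L)]/(r−g_L), with H = 14/2 = 7.
P₀ = 6.54 × [(1+0.045) + 7×(0.2994−0.045)] / (0.1369−0.045)
   = 6.54 × 2.8258 / 0.0919 = 201.0961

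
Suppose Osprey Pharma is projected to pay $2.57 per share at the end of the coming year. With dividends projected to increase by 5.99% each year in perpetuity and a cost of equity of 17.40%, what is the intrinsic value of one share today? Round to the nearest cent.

Gordon growth model: P₀ = D₁/(r − g), with D₁ = 2.57 given directly.
P₀ = 2.5700 / (0.174 − 0.0599) = 2.5700 / 0.1141 = 22.5241

$22.52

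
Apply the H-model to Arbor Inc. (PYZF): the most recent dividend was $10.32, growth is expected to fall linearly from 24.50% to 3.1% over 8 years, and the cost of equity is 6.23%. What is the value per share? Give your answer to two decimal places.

$622.17

H-model: P₀ = D₀[(1+g_L) + H(g_S−g_L)]/(r−g_L), with H = 8/2 = 4.
P₀ = 10.32 × [(1+0.031) + 4×(0.245−0.031)] / (0.0623−0.031)
   = 10.32 × 1.8870 / 0.0313 = 622.1674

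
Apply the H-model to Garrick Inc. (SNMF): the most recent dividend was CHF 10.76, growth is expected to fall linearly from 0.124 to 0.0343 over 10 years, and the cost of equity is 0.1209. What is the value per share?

CHF 184.24

H-model: P₀ = D₀[(1+g_L) + H(g_S−g_L)]/(r−g_L), with H = 10/2 = 5.
P₀ = 10.76 × [(1+0.0343) + 5×(0.124−0.0343)] / (0.1209−0.0343)
   = 10.76 × 1.4828 / 0.0866 = 184.2370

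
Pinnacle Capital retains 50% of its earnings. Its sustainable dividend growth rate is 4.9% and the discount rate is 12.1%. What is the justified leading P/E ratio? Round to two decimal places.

6.94

Payout ratio b = 1 − 0.50 = 0.50.
Justified leading P/E = b/(r−g) = 0.50/(0.121−0.049) = 6.9444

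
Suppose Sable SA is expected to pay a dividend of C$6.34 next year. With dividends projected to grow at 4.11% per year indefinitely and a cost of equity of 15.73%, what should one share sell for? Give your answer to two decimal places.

Gordon growth model: P₀ = D₁/(r − g), with D₁ = 6.34 given directly.
P₀ = 6.3400 / (0.1573 − 0.0411) = 6.3400 / 0.1162 = 54.5611

C$54.56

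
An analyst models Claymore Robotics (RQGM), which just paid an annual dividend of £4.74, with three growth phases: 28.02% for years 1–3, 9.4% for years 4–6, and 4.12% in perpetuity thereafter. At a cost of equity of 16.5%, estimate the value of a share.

£77.69

Three-stage DDM. Project D₁…D_6; terminal Gordon value at t=6 with g = 0.0412; discount at r = 0.165.
D_1 = 6.0681
D_2 = 7.7684
D_3 = 9.9452
D_4 = 10.8800
D_5 = 11.9027
D_6 = 13.0216
TV_6 = 13.5581/(0.165−0.0412) = 109.5159
P₀ = Σ Dₜ/(1+r)ᵗ + TV_6/(1+r)^6 = 77.6884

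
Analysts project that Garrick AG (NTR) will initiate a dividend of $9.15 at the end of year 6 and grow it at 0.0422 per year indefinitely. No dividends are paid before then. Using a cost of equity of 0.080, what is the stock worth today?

Deferred-dividend DDM. At t=5 the remaining stream is a growing perpetuity with first payment D_6 = 9.15.
V_5 = D_6/(r−g) = 9.15/(0.08−0.0422) = 242.0635
P₀ = V_5/(1+r)^5 = 242.0635/(1+0.08)^5 = 164.7443

$164.74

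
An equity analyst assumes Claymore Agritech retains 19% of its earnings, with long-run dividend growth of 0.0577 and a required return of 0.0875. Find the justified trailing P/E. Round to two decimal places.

28.75

Payout ratio b = 1 − 0.19 = 0.81.
Justified trailing P/E = b(1+g)/(r−g) = 0.81×(1+0.0577)/(0.0875−0.0577) = 28.7496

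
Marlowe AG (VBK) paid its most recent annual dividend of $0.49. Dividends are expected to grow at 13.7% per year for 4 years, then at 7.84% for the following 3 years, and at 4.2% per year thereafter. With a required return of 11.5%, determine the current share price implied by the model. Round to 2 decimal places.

Three-stage DDM. Project D₁…D_7; terminal Gordon value at t=7 with g = 0.042; discount at r = 0.115.
D_1 = 0.5571
D_2 = 0.6335
D_3 = 0.7202
D_4 = 0.8189
D_5 = 0.8831
D_6 = 0.9524
D_7 = 1.0270
TV_7 = 1.0702/(0.115−0.042) = 14.6596
P₀ = Σ Dₜ/(1+r)ᵗ + TV_7/(1+r)^7 = 10.3883

$10.39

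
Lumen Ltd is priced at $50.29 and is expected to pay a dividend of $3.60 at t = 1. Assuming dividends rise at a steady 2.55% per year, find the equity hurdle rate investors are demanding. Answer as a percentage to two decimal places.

9.71%

Rearranging the constant-growth DDM: r = D₁/P₀ + g.
r = 3.6000 / 50.29 + 0.0255 = 0.07158 + 0.0255 = 0.09708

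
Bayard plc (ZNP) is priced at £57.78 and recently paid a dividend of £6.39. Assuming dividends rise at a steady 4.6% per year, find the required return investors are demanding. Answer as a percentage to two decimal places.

Rearranging the constant-growth DDM: r = D₁/P₀ + g.
D₁ = 6.39 × (1 + 0.046) = 6.6839.
r = 6.6839 / 57.78 + 0.046 = 0.11568 + 0.046 = 0.16168

16.17%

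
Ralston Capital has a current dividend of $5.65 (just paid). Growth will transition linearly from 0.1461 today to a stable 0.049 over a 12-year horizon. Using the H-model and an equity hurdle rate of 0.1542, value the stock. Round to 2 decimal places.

$87.63

H-model: P₀ = D₀[(1+g_L) + H(g_S−g_L)]/(r−g_L), with H = 12/2 = 6.
P₀ = 5.65 × [(1+0.049) + 6×(0.1461−0.049)] / (0.1542−0.049)
   = 5.65 × 1.6316 / 0.1052 = 87.6287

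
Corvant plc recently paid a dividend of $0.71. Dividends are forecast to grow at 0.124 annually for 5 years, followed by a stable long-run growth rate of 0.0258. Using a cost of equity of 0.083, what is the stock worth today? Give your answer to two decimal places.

$19.31

Two-stage DDM. Project D₁…D_5 at 0.124, terminal growth 0.0258, discount at r = 0.083.
D_1 = 0.7980
D_2 = 0.8970
D_3 = 1.0082
D_4 = 1.1332
D_5 = 1.2738
Terminal value at t=5: TV = D_6/(r−g) = 1.3066/(0.083−0.0258) = 22.8432
P₀ = 0.7980/(1+0.083)^1 + 0.8970/(1+0.083)^2 + 1.0082/(1+0.083)^3 + 1.1332/(1+0.083)^4 + 1.2738/(1+0.083)^5 + 22.8432/(1+0.083)^5 = 19.3067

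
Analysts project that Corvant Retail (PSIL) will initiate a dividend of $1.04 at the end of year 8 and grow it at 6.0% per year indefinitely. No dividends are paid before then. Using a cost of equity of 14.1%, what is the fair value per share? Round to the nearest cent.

$5.10

Deferred-dividend DDM. At t=7 the remaining stream is a growing perpetuity with first payment D_8 = 1.04.
V_7 = D_8/(r−g) = 1.04/(0.141−0.06) = 12.8395
P₀ = V_7/(1+r)^7 = 12.8395/(1+0.141)^7 = 5.0997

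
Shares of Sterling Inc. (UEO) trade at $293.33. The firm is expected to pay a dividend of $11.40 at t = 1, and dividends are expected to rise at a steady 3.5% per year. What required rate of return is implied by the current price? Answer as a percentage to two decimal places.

Rearranging the constant-growth DDM: r = D₁/P₀ + g.
r = 11.4000 / 293.33 + 0.035 = 0.03886 + 0.035 = 0.07386

7.39%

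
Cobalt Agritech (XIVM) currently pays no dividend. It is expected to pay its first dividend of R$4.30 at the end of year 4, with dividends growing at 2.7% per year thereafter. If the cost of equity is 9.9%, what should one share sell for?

R$44.99

Deferred-dividend DDM. At t=3 the remaining stream is a growing perpetuity with first payment D_4 = 4.30.
V_3 = D_4/(r−g) = 4.30/(0.099−0.027) = 59.7222
P₀ = V_3/(1+r)^3 = 59.7222/(1+0.099)^3 = 44.9928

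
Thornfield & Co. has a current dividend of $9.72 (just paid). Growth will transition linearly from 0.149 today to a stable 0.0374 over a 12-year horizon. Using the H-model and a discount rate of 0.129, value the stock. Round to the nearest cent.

$181.14

H-model: P₀ = D₀[(1+g_L) + H(g_S−g_L)]/(r−g_L), with H = 12/2 = 6.
P₀ = 9.72 × [(1+0.0374) + 6×(0.149−0.0374)] / (0.129−0.0374)
   = 9.72 × 1.7070 / 0.0916 = 181.1358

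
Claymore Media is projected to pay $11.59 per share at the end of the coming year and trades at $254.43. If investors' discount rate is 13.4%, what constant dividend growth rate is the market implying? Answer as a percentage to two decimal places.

8.84%

From P₀ = D₁/(r − g), the implied growth is g = r − D₁/P₀.
g = 0.134 − 11.59/254.43 = 0.134 − 0.04555 = 0.08845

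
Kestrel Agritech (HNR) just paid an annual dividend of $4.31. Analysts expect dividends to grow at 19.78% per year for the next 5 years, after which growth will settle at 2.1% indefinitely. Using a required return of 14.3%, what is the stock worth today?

Two-stage DDM. Project D₁…D_5 at 0.1978, terminal growth 0.021, discount at r = 0.143.
D_1 = 5.1625
D_2 = 6.1837
D_3 = 7.4068
D_4 = 8.8719
D_5 = 10.6267
Terminal value at t=5: TV = D_6/(r−g) = 10.8499/(0.143−0.021) = 88.9334
P₀ = 5.1625/(1+0.143)^1 + 6.1837/(1+0.143)^2 + 7.4068/(1+0.143)^3 + 8.8719/(1+0.143)^4 + 10.6267/(1+0.143)^5 + 88.9334/(1+0.143)^5 = 70.4412

$70.44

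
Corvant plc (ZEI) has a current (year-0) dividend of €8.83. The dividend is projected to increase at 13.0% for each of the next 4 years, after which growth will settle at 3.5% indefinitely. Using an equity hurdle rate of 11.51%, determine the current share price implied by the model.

€156.83

Two-stage DDM. Project D₁…D_4 at 0.13, terminal growth 0.035, discount at r = 0.1151.
D_1 = 9.9779
D_2 = 11.2750
D_3 = 12.7408
D_4 = 14.3971
Terminal value at t=4: TV = D_5/(r−g) = 14.9010/(0.1151−0.035) = 186.0297
P₀ = 9.9779/(1+0.1151)^1 + 11.2750/(1+0.1151)^2 + 12.7408/(1+0.1151)^3 + 14.3971/(1+0.1151)^4 + 186.0297/(1+0.1151)^4 = 156.8328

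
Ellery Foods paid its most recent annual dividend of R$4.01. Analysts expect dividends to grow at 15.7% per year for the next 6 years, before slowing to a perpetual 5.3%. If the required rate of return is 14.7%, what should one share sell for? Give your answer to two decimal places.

R$72.13

Two-stage DDM. Project D₁…D_6 at 0.157, terminal growth 0.053, discount at r = 0.147.
D_1 = 4.6396
D_2 = 5.3680
D_3 = 6.2108
D_4 = 7.1858
D_5 = 8.3140
D_6 = 9.6193
Terminal value at t=6: TV = D_7/(r−g) = 10.1291/(0.147−0.053) = 107.7569
P₀ = 4.6396/(1+0.147)^1 + 5.3680/(1+0.147)^2 + 6.2108/(1+0.147)^3 + 7.1858/(1+0.147)^4 + 8.3140/(1+0.147)^5 + 9.6193/(1+0.147)^6 + 107.7569/(1+0.147)^6 = 72.1271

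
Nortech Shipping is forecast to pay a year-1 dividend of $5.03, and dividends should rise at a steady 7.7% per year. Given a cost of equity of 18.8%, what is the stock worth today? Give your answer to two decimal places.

Gordon growth model: P₀ = D₁/(r − g), with D₁ = 5.03 given directly.
P₀ = 5.0300 / (0.188 − 0.077) = 5.0300 / 0.111 = 45.3153

$45.32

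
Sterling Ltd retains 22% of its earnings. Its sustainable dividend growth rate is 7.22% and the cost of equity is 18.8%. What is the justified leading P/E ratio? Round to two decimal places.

Payout ratio b = 1 − 0.22 = 0.78.
Justified leading P/E = b/(r−g) = 0.78/(0.188−0.0722) = 6.7358

6.74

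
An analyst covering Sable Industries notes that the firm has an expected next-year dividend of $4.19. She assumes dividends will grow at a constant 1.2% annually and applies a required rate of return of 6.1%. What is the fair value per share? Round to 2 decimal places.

Gordon growth model: P₀ = D₁/(r − g), with D₁ = 4.19 given directly.
P₀ = 4.1900 / (0.061 − 0.012) = 4.1900 / 0.049 = 85.5102

$85.51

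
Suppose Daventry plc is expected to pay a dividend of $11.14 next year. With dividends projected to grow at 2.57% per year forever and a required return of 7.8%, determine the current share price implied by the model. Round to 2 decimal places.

Gordon growth model: P₀ = D₁/(r − g), with D₁ = 11.14 given directly.
P₀ = 11.1400 / (0.078 − 0.0257) = 11.1400 / 0.0523 = 213.0019

$213.00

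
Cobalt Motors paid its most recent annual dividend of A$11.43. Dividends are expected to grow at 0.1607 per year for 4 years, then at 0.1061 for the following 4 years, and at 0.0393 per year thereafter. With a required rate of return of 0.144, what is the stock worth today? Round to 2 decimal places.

A$197.05

Three-stage DDM. Project D₁…D_8; terminal Gordon value at t=8 with g = 0.0393; discount at r = 0.144.
D_1 = 13.2668
D_2 = 15.3988
D_3 = 17.8734
D_4 = 20.7456
D_5 = 22.9467
D_6 = 25.3814
D_7 = 28.0743
D_8 = 31.0530
TV_8 = 32.2734/(0.144−0.0393) = 308.2464
P₀ = Σ Dₜ/(1+r)ᵗ + TV_8/(1+r)^8 = 197.0525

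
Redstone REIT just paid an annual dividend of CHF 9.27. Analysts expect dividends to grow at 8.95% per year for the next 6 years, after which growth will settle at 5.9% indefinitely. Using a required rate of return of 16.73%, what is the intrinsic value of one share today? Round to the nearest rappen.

CHF 103.92

Two-stage DDM. Project D₁…D_6 at 0.0895, terminal growth 0.059, discount at r = 0.1673.
D_1 = 10.0997
D_2 = 11.0036
D_3 = 11.9884
D_4 = 13.0614
D_5 = 14.2304
D_6 = 15.5040
Terminal value at t=6: TV = D_7/(r−g) = 16.4187/(0.1673−0.059) = 151.6040
P₀ = 10.0997/(1+0.1673)^1 + 11.0036/(1+0.1673)^2 + 11.9884/(1+0.1673)^3 + 13.0614/(1+0.1673)^4 + 14.2304/(1+0.1673)^5 + 15.5040/(1+0.1673)^6 + 151.6040/(1+0.1673)^6 = 103.9204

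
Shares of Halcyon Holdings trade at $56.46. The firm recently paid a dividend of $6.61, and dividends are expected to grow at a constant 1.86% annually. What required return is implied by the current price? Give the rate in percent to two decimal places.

Rearranging the constant-growth DDM: r = D₁/P₀ + g.
D₁ = 6.61 × (1 + 0.0186) = 6.7329.
r = 6.7329 / 56.46 + 0.0186 = 0.11925 + 0.0186 = 0.13785

13.79%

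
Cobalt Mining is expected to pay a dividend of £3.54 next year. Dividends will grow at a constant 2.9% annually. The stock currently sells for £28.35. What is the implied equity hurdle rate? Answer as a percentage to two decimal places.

15.39%

Rearranging the constant-growth DDM: r = D₁/P₀ + g.
r = 3.5400 / 28.35 + 0.029 = 0.12487 + 0.029 = 0.15387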